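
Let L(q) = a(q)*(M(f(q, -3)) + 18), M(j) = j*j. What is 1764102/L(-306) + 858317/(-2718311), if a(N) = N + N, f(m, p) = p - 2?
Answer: -802994223649/11922512046 ≈ -67.351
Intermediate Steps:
f(m, p) = -2 + p
M(j) = j**2
a(N) = 2*N
L(q) = 86*q (L(q) = (2*q)*((-2 - 3)**2 + 18) = (2*q)*((-5)**2 + 18) = (2*q)*(25 + 18) = (2*q)*43 = 86*q)
1764102/L(-306) + 858317/(-2718311) = 1764102/((86*(-306))) + 858317/(-2718311) = 1764102/(-26316) + 858317*(-1/2718311) = 1764102*(-1/26316) - 858317/2718311 = -294017/4386 - 858317/2718311 = -802994223649/11922512046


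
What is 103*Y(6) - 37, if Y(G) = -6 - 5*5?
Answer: -3230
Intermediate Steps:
Y(G) = -31 (Y(G) = -6 - 25 = -31)
103*Y(6) - 37 = 103*(-31) - 37 = -3193 - 37 = -3230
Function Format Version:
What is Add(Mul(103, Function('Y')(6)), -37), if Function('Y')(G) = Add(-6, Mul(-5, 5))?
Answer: -3230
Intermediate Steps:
Function('Y')(G) = -31 (Function('Y')(G) = Add(-6, -25) = -31)
Add(Mul(103, Function('Y')(6)), -37) = Add(Mul(103, -31), -37) = Add(-3193, -37) = -3230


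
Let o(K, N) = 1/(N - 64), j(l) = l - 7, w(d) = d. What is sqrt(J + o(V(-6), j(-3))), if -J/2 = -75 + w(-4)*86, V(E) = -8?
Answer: sqrt(4588814)/74 ≈ 28.948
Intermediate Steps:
j(l) = -7 + l
o(K, N) = 1/(-64 + N)
J = 838 (J = -2*(-75 - 4*86) = -2*(-75 - 344) = -2*(-419) = 838)
sqrt(J + o(V(-6), j(-3))) = sqrt(838 + 1/(-64 + (-7 - 3))) = sqrt(838 + 1/(-64 - 10)) = sqrt(838 + 1/(-74)) = sqrt(838 - 1/74) = sqrt(62011/74) = sqrt(4588814)/74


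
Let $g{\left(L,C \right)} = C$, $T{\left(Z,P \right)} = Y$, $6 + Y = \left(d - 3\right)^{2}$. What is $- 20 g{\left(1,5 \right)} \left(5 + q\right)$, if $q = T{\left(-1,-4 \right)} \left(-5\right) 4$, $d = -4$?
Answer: $85500$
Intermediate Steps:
$Y = 43$ ($Y = -6 + \left(-4 - 3\right)^{2} = -6 + \left(-7\right)^{2} = -6 + 49 = 43$)
$T{\left(Z,P \right)} = 43$
$q = -860$ ($q = 43 \left(-5\right) 4 = \left(-215\right) 4 = -860$)
$- 20 g{\left(1,5 \right)} \left(5 + q\right) = - 20 \cdot 5 \left(5 - 860\right) = - 20 \cdot 5 \left(-855\right) = \left(-20\right) \left(-4275\right) = 85500$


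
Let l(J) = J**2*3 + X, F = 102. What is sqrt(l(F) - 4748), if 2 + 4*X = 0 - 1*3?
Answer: sqrt(105851)/2 ≈ 162.67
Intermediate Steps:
X = -5/4 (X = -1/2 + (0 - 1*3)/4 = -1/2 + (0 - 3)/4 = -1/2 + (1/4)*(-3) = -1/2 - 3/4 = -5/4 ≈ -1.2500)
l(J) = -5/4 + 3*J**2 (l(J) = J**2*3 - 5/4 = 3*J**2 - 5/4 = -5/4 + 3*J**2)
sqrt(l(F) - 4748) = sqrt((-5/4 + 3*102**2) - 4748) = sqrt((-5/4 + 3*10404) - 4748) = sqrt((-5/4 + 31212) - 4748) = sqrt(124843/4 - 4748) = sqrt(105851/4) = sqrt(105851)/2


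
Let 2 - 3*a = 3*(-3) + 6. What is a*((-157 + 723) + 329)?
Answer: 4475/3 ≈ 1491.7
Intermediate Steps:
a = 5/3 (a = ⅔ - (3*(-3) + 6)/3 = ⅔ - (-9 + 6)/3 = ⅔ - ⅓*(-3) = ⅔ + 1 = 5/3 ≈ 1.6667)
a*((-157 + 723) + 329) = 5*((-157 + 723) + 329)/3 = 5*(566 + 329)/3 = (5/3)*895 = 4475/3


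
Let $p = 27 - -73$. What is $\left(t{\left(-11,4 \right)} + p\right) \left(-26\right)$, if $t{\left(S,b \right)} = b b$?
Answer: $-3016$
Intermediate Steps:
$p = 100$ ($p = 27 + 73 = 100$)
$t{\left(S,b \right)} = b^{2}$
$\left(t{\left(-11,4 \right)} + p\right) \left(-26\right) = \left(4^{2} + 100\right) \left(-26\right) = \left(16 + 100\right) \left(-26\right) = 116 \left(-26\right) = -3016$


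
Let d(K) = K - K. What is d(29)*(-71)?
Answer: 0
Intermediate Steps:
d(K) = 0
d(29)*(-71) = 0*(-71) = 0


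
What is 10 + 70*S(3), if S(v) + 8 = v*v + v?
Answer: 290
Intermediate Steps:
S(v) = -8 + v + v² (S(v) = -8 + (v*v + v) = -8 + (v² + v) = -8 + (v + v²) = -8 + v + v²)
10 + 70*S(3) = 10 + 70*(-8 + 3 + 3²) = 10 + 70*(-8 + 3 + 9) = 10 + 70*4 = 10 + 280 = 290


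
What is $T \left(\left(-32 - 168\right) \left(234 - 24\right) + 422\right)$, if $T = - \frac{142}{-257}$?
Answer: $- \frac{5904076}{257} \approx -22973.0$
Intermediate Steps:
$T = \frac{142}{257}$ ($T = \left(-142\right) \left(- \frac{1}{257}\right) = \frac{142}{257} \approx 0.55253$)
$T \left(\left(-32 - 168\right) \left(234 - 24\right) + 422\right) = \frac{142 \left(\left(-32 - 168\right) \left(234 - 24\right) + 422\right)}{257} = \frac{142 \left(\left(-200\right) 210 + 422\right)}{257} = \frac{142 \left(-42000 + 422\right)}{257} = \frac{142}{257} \left(-41578\right) = - \frac{5904076}{257}$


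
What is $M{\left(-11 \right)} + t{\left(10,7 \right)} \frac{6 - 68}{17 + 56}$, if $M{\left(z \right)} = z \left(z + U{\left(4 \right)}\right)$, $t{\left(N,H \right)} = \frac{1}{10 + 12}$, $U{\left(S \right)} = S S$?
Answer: $- \frac{44196}{803} \approx -55.039$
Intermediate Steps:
$U{\left(S \right)} = S^{2}$
$t{\left(N,H \right)} = \frac{1}{22}$
$M{\left(z \right)} = z \left(16 + z\right)$ ($M{\left(z \right)} = z \left(z + 4^{2}\right) = z \left(z + 16\right) = z \left(16 + z\right)$)
$M{\left(-11 \right)} + t{\left(10,7 \right)} \frac{6 - 68}{17 + 56} = - 11 \left(16 - 11\right) + \frac{\left(6 - 68\right) \frac{1}{17 + 56}}{22} = \left(-11\right) 5 + \frac{\left(-62\right) \frac{1}{73}}{22} = -55 + \frac{\left(-62\right) \frac{1}{73}}{22} = -55 + \frac{1}{22} \left(- \frac{62}{73}\right) = -55 - \frac{31}{803} = - \frac{44196}{803}$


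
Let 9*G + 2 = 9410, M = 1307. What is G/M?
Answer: 3136/3921 ≈ 0.79980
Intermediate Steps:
G = 3136/3 (G = -2/9 + (1/9)*9410 = -2/9 + 9410/9 = 3136/3 ≈ 1045.3)
G/M = (3136/3)/1307 = (3136/3)*(1/1307) = 3136/3921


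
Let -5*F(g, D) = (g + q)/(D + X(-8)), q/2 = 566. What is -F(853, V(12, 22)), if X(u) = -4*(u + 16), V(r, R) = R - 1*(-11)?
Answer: 397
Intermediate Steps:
V(r, R) = 11 + R (V(r, R) = R + 11 = 11 + R)
X(u) = -64 - 4*u (X(u) = -4*(16 + u) = -64 - 4*u)
q = 1132 (q = 2*566 = 1132)
F(g, D) = -(1132 + g)/(5*(-32 + D)) (F(g, D) = -(g + 1132)/(5*(D + (-64 - 4*(-8)))) = -(1132 + g)/(5*(D + (-64 + 32))) = -(1132 + g)/(5*(D - 32)) = -(1132 + g)/(5*(-32 + D)))
-F(853, V(12, 22)) = -(-1132 - 1*853)/(5*(-32 + (11 + 22))) = -(-1132 - 853)/(5*(-32 + 33)) = -(-1985)/(5*1) = -(-1985)/5 = -1*(-397) = 397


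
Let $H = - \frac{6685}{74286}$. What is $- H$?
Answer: $\frac{6685}{74286} \approx 0.08999$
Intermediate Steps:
$H = - \frac{6685}{74286}$ ($H = \left(-6685\right) \frac{1}{74286} = - \frac{6685}{74286} \approx -0.08999$)
$- H = \left(-1\right) \left(- \frac{6685}{74286}\right) = \frac{6685}{74286}$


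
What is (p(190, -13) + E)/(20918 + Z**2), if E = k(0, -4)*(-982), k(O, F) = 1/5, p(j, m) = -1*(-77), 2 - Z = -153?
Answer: -199/74905 ≈ -0.0026567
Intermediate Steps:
Z = 155 (Z = 2 - 1*(-153) = 2 + 153 = 155)
p(j, m) = 77
k(O, F) = 1/5
E = -982/5 (E = (1/5)*(-982) = -982/5 ≈ -196.40)
(p(190, -13) + E)/(20918 + Z**2) = (77 - 982/5)/(20918 + 155**2) = -597/(5*(20918 + 24025)) = -597/5/44943 = -597/5*1/44943 = -199/74905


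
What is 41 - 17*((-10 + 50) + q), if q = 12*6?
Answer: -1863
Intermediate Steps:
q = 72
41 - 17*((-10 + 50) + q) = 41 - 17*((-10 + 50) + 72) = 41 - 17*(40 + 72) = 41 - 17*112 = 41 - 1904 = -1863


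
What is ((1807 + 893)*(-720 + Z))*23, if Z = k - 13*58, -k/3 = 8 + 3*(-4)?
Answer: -90790200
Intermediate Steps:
k = 12 (k = -3*(8 + 3*(-4)) = -3*(8 - 12) = -3*(-4) = 12)
Z = -742 (Z = 12 - 13*58 = 12 - 754 = -742)
((1807 + 893)*(-720 + Z))*23 = ((1807 + 893)*(-720 - 742))*23 = (2700*(-1462))*23 = -3947400*23 = -90790200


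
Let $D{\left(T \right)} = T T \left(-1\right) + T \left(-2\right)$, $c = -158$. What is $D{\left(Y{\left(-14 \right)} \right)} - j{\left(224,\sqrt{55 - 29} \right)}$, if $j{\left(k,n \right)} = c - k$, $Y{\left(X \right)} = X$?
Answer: $214$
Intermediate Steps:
$j{\left(k,n \right)} = -158 - k$
$D{\left(T \right)} = - T^{2} - 2 T$ ($D{\left(T \right)} = T^{2} \left(-1\right) - 2 T = - T^{2} - 2 T$)
$D{\left(Y{\left(-14 \right)} \right)} - j{\left(224,\sqrt{55 - 29} \right)} = \left(-1\right) \left(-14\right) \left(2 - 14\right) - \left(-158 - 224\right) = \left(-1\right) \left(-14\right) \left(-12\right) - \left(-158 - 224\right) = -168 - -382 = -168 + 382 = 214$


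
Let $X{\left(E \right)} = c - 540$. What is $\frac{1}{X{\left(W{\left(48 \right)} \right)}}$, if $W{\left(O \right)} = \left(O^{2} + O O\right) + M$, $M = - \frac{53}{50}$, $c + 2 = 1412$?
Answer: $\frac{1}{870} \approx 0.0011494$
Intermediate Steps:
$c = 1410$ ($c = -2 + 1412 = 1410$)
$M = - \frac{53}{50}$ ($M = \left(-53\right) \frac{1}{50} = - \frac{53}{50} \approx -1.06$)
$W{\left(O \right)} = - \frac{53}{50} + 2 O^{2}$ ($W{\left(O \right)} = \left(O^{2} + O O\right) - \frac{53}{50} = \left(O^{2} + O^{2}\right) - \frac{53}{50} = 2 O^{2} - \frac{53}{50} = - \frac{53}{50} + 2 O^{2}$)
$X{\left(E \right)} = 870$ ($X{\left(E \right)} = 1410 - 540 = 870$)
$\frac{1}{X{\left(W{\left(48 \right)} \right)}} = \frac{1}{870}$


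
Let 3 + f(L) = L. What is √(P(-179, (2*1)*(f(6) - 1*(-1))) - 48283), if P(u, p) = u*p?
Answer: I*√49715 ≈ 222.97*I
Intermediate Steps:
f(L) = -3 + L
P(u, p) = p*u
√(P(-179, (2*1)*(f(6) - 1*(-1))) - 48283) = √(((2*1)*((-3 + 6) - 1*(-1)))*(-179) - 48283) = √((2*(3 + 1))*(-179) - 48283) = √((2*4)*(-179) - 48283) = √(8*(-179) - 48283) = √(-1432 - 48283) = √(-49715) = I*√49715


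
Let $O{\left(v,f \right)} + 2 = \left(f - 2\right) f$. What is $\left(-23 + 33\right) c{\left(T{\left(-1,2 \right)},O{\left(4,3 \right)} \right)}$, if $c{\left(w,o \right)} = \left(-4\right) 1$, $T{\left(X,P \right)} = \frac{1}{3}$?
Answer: $-40$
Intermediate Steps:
$T{\left(X,P \right)} = \frac{1}{3}$
$O{\left(v,f \right)} = -2 + f \left(-2 + f\right)$ ($O{\left(v,f \right)} = -2 + \left(f - 2\right) f = -2 + \left(-2 + f\right) f = -2 + f \left(-2 + f\right)$)
$c{\left(w,o \right)} = -4$
$\left(-23 + 33\right) c{\left(T{\left(-1,2 \right)},O{\left(4,3 \right)} \right)} = \left(-23 + 33\right) \left(-4\right) = 10 \left(-4\right) = -40$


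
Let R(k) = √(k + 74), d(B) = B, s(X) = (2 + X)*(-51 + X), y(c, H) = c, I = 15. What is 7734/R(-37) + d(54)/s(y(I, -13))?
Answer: -3/34 + 7734*√37/37 ≈ 1271.4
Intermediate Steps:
s(X) = (-51 + X)*(2 + X)
R(k) = √(74 + k)
7734/R(-37) + d(54)/s(y(I, -13)) = 7734/(√(74 - 37)) + 54/(-102 + 15² - 49*15) = 7734/(√37) + 54/(-102 + 225 - 735) = 7734*(√37/37) + 54/(-612) = 7734*√37/37 + 54*(-1/612) = 7734*√37/37 - 3/34 = -3/34 + 7734*√37/37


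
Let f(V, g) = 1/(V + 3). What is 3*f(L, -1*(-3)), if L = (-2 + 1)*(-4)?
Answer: 3/7 ≈ 0.42857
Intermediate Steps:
L = 4 (L = -1*(-4) = 4)
f(V, g) = 1/(3 + V)
3*f(L, -1*(-3)) = 3/(3 + 4) = 3/7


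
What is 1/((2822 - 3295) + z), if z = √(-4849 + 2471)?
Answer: -473/226107 - I*√2378/226107 ≈ -0.0020919 - 0.00021567*I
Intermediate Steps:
z = I*√2378 (z = √(-2378) = I*√2378 ≈ 48.765*I)
1/((2822 - 3295) + z) = 1/((2822 - 3295) + I*√2378) = 1/(-473 + I*√2378)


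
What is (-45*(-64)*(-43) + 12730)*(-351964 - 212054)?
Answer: 62668039980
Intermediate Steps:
(-45*(-64)*(-43) + 12730)*(-351964 - 212054) = (2880*(-43) + 12730)*(-564018) = (-123840 + 12730)*(-564018) = -111110*(-564018) = 62668039980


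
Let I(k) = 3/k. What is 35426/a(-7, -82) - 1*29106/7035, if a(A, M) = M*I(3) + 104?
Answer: 5918609/3685 ≈ 1606.1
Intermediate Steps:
a(A, M) = 104 + M (a(A, M) = M*(3/3) + 104 = M*(3*(1/3)) + 104 = M*1 + 104 = M + 104 = 104 + M)
35426/a(-7, -82) - 1*29106/7035 = 35426/(104 - 82) - 1*29106/7035 = 35426/22 - 29106*1/7035 = 35426*(1/22) - 1386/335 = 17713/11 - 1386/335 = 5918609/3685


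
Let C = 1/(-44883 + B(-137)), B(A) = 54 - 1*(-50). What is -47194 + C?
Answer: -2113300127/44779 ≈ -47194.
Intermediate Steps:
B(A) = 104 (B(A) = 54 + 50 = 104)
C = -1/44779 (C = 1/(-44883 + 104) = 1/(-44779) = -1/44779 ≈ -2.2332e-5)
-47194 + C = -47194 - 1/44779 = -2113300127/44779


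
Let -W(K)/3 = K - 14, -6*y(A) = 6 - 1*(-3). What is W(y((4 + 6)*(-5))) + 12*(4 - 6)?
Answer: 45/2 ≈ 22.500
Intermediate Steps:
y(A) = -3/2 (y(A) = -(6 - 1*(-3))/6 = -(6 + 3)/6 = -⅙*9 = -3/2)
W(K) = 42 - 3*K (W(K) = -3*(K - 14) = -3*(-14 + K) = 42 - 3*K)
W(y((4 + 6)*(-5))) + 12*(4 - 6) = (42 - 3*(-3/2)) + 12*(4 - 6) = (42 + 9/2) + 12*(-2) = 93/2 - 24 = 45/2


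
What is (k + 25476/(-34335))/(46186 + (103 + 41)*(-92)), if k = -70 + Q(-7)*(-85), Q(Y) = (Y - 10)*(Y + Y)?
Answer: -116170996/188487705 ≈ -0.61633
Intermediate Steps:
Q(Y) = 2*Y*(-10 + Y) (Q(Y) = (-10 + Y)*(2*Y) = 2*Y*(-10 + Y))
k = -20300 (k = -70 + (2*(-7)*(-10 - 7))*(-85) = -70 + (2*(-7)*(-17))*(-85) = -70 + 238*(-85) = -70 - 20230 = -20300)
(k + 25476/(-34335))/(46186 + (103 + 41)*(-92)) = (-20300 + 25476/(-34335))/(46186 + (103 + 41)*(-92)) = (-20300 + 25476*(-1/34335))/(46186 + 144*(-92)) = (-20300 - 8492/11445)/(46186 - 13248) = -232341992/11445/32938 = -232341992/11445*1/32938 = -116170996/188487705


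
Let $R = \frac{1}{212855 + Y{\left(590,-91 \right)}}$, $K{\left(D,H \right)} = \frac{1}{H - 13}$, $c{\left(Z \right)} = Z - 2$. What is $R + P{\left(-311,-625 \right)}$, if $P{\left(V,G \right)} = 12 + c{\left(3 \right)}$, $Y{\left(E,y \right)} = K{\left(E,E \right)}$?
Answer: $\frac{1596625945}{122817336} \approx 13.0$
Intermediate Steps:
$c{\left(Z \right)} = -2 + Z$
$K{\left(D,H \right)} = \frac{1}{-13 + H}$
$Y{\left(E,y \right)} = \frac{1}{-13 + E}$
$P{\left(V,G \right)} = 13$ ($P{\left(V,G \right)} = 12 + \left(-2 + 3\right) = 12 + 1 = 13$)
$R = \frac{577}{122817336}$ ($R = \frac{1}{212855 + \frac{1}{-13 + 590}} = \frac{1}{212855 + \frac{1}{577}} = \frac{1}{\frac{122817336}{577}} = \frac{577}{122817336} \approx 4.698 \cdot 10^{-6}$)
$R + P{\left(-311,-625 \right)} = \frac{577}{122817336} + 13 = \frac{1596625945}{122817336}$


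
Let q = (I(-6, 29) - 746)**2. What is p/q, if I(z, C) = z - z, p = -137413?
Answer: -137413/556516 ≈ -0.24692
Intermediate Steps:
I(z, C) = 0
q = 556516 (q = (0 - 746)**2 = (-746)**2 = 556516)
p/q = -137413/556516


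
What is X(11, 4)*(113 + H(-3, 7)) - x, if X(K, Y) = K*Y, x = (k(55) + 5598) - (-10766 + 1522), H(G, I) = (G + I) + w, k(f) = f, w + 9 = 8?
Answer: -9793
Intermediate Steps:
w = -1 (w = -9 + 8 = -1)
H(G, I) = -1 + G + I (H(G, I) = (G + I) - 1 = -1 + G + I)
x = 14897 (x = (55 + 5598) - (-10766 + 1522) = 5653 - 1*(-9244) = 5653 + 9244 = 14897)
X(11, 4)*(113 + H(-3, 7)) - x = (11*4)*(113 + (-1 - 3 + 7)) - 1*14897 = 44*(113 + 3) - 14897 = 44*116 - 14897 = 5104 - 14897 = -9793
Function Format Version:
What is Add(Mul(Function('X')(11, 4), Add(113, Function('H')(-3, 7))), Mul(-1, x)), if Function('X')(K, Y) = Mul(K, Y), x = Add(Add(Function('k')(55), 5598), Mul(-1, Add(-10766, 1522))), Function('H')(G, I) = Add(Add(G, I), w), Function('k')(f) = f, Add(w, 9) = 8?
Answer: -9793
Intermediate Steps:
w = -1 (w = Add(-9, 8) = -1)
Function('H')(G, I) = Add(-1, G, I) (Function('H')(G, I) = Add(Add(G, I), -1) = Add(-1, G, I))
x = 14897 (x = Add(Add(55, 5598), Mul(-1, Add(-10766, 1522))) = Add(5653, Mul(-1, -9244)) = Add(5653, 9244) = 14897)
Add(Mul(Function('X')(11, 4), Add(113, Function('H')(-3, 7))), Mul(-1, x)) = Add(Mul(Mul(11, 4), Add(113, Add(-1, -3, 7))), Mul(-1, 14897)) = Add(Mul(44, Add(113, 3)), -14897) = Add(Mul(44, 116), -14897) = Add(5104, -14897) = -9793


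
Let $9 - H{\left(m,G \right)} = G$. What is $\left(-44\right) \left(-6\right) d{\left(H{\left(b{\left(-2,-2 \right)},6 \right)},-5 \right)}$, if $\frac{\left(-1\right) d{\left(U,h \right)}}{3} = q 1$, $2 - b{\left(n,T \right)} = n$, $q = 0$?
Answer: $0$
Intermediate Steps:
$b{\left(n,T \right)} = 2 - n$
$H{\left(m,G \right)} = 9 - G$
$d{\left(U,h \right)} = 0$ ($d{\left(U,h \right)} = - 3 \cdot 0 \cdot 1 = \left(-3\right) 0 = 0$)
$\left(-44\right) \left(-6\right) d{\left(H{\left(b{\left(-2,-2 \right)},6 \right)},-5 \right)} = \left(-44\right) \left(-6\right) 0 = 264 \cdot 0 = 0$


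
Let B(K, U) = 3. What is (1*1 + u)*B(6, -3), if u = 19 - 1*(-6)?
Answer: 78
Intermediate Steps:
u = 25 (u = 19 + 6 = 25)
(1*1 + u)*B(6, -3) = (1*1 + 25)*3 = (1 + 25)*3 = 26*3 = 78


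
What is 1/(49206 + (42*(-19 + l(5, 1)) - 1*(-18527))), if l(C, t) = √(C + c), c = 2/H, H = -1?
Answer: 66935/4480288933 - 42*√3/4480288933 ≈ 1.4924e-5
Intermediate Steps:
c = -2 (c = 2/(-1) = 2*(-1) = -2)
l(C, t) = √(-2 + C) (l(C, t) = √(C - 2) = √(-2 + C))
1/(49206 + (42*(-19 + l(5, 1)) - 1*(-18527))) = 1/(49206 + (42*(-19 + √(-2 + 5)) - 1*(-18527))) = 1/(49206 + (42*(-19 + √3) + 18527)) = 1/(49206 + ((-798 + 42*√3) + 18527)) = 1/(49206 + (17729 + 42*√3)) = 1/(66935 + 42*√3)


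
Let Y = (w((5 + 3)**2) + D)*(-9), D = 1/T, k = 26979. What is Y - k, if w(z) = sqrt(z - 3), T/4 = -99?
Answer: -1187075/44 - 9*sqrt(61) ≈ -27049.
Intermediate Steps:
T = -396 (T = 4*(-99) = -396)
D = -1/396 (D = 1/(-396) = -1/396 ≈ -0.0025253)
w(z) = sqrt(-3 + z)
Y = 1/44 - 9*sqrt(61) (Y = (sqrt(-3 + (5 + 3)**2) - 1/396)*(-9) = (sqrt(-3 + 8**2) - 1/396)*(-9) = (sqrt(-3 + 64) - 1/396)*(-9) = (sqrt(61) - 1/396)*(-9) = (-1/396 + sqrt(61))*(-9) = 1/44 - 9*sqrt(61) ≈ -70.270)
Y - k = (1/44 - 9*sqrt(61)) - 1*26979 = (1/44 - 9*sqrt(61)) - 26979 = -1187075/44 - 9*sqrt(61)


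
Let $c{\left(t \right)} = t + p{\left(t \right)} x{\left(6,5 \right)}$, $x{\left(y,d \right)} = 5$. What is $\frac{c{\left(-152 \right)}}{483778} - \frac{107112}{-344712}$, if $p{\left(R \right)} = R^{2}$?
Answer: $\frac{100424521}{182855353} \approx 0.5492$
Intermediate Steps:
$c{\left(t \right)} = t + 5 t^{2}$ ($c{\left(t \right)} = t + t^{2} \cdot 5 = t + 5 t^{2}$)
$\frac{c{\left(-152 \right)}}{483778} - \frac{107112}{-344712} = \frac{\left(-152\right) \left(1 + 5 \left(-152\right)\right)}{483778} - \frac{107112}{-344712} = - 152 \left(1 - 760\right) \frac{1}{483778} - - \frac{4463}{14363} = \left(-152\right) \left(-759\right) \frac{1}{483778} + \frac{4463}{14363} = 115368 \cdot \frac{1}{483778} + \frac{4463}{14363} = \frac{3036}{12731} + \frac{4463}{14363} = \frac{100424521}{182855353}$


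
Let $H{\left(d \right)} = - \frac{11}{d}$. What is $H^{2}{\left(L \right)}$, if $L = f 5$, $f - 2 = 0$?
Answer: $\frac{121}{100} \approx 1.21$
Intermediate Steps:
$f = 2$ ($f = 2 + 0 = 2$)
$L = 10$ ($L = 2 \cdot 5 = 10$)
$H^{2}{\left(L \right)} = \left(- \frac{11}{10}\right)^{2} = \frac{121}{100}$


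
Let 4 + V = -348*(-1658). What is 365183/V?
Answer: 365183/576980 ≈ 0.63292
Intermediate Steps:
V = 576980 (V = -4 - 348*(-1658) = -4 + 576984 = 576980)
365183/V = 365183/576980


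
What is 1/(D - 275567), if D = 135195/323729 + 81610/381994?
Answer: -61831267813/17038617945823711 ≈ -3.6289e-6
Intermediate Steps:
D = 39031601260/61831267813 (D = 135195*(1/323729) + 81610*(1/381994) = 135195/323729 + 40805/190997 = 39031601260/61831267813 ≈ 0.63126)
1/(D - 275567) = 1/(39031601260/61831267813 - 275567) = 1/(-17038617945823711/61831267813) = -61831267813/17038617945823711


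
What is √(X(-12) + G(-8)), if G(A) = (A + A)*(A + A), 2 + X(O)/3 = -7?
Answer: √229 ≈ 15.133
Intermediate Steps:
X(O) = -27 (X(O) = -6 + 3*(-7) = -6 - 21 = -27)
G(A) = 4*A² (G(A) = (2*A)*(2*A) = 4*A²)
√(X(-12) + G(-8)) = √(-27 + 4*(-8)²) = √(-27 + 4*64) = √(-27 + 256) = √229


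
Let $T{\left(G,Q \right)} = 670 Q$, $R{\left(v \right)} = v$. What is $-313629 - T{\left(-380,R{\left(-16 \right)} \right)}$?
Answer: $-302909$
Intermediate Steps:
$-313629 - T{\left(-380,R{\left(-16 \right)} \right)} = -313629 - 670 \left(-16\right) = -313629 - -10720 = -313629 + 10720 = -302909$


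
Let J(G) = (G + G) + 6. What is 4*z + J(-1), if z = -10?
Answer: -36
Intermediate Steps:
J(G) = 6 + 2*G (J(G) = 2*G + 6 = 6 + 2*G)
4*z + J(-1) = 4*(-10) + (6 + 2*(-1)) = -40 + (6 - 2) = -40 + 4 = -36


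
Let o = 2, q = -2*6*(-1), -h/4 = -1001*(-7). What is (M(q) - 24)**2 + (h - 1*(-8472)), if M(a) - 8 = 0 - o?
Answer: -19232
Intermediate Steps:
h = -28028 (h = -(-4004)*(-7) = -4*7007 = -28028)
q = 12 (q = -12*(-1) = 12)
M(a) = 6 (M(a) = 8 + (0 - 1*2) = 8 + (0 - 2) = 8 - 2 = 6)
(M(q) - 24)**2 + (h - 1*(-8472)) = (6 - 24)**2 + (-28028 - 1*(-8472)) = (-18)**2 + (-28028 + 8472) = 324 - 19556 = -19232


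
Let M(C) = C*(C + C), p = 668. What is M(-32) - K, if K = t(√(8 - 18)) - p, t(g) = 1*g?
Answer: 2716 - I*√10 ≈ 2716.0 - 3.1623*I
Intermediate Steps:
t(g) = g
M(C) = 2*C² (M(C) = C*(2*C) = 2*C²)
K = -668 + I*√10 (K = √(8 - 18) - 1*668 = √(-10) - 668 = I*√10 - 668 = -668 + I*√10 ≈ -668.0 + 3.1623*I)
M(-32) - K = 2*(-32)² - (-668 + I*√10) = 2*1024 + (668 - I*√10) = 2048 + (668 - I*√10) = 2716 - I*√10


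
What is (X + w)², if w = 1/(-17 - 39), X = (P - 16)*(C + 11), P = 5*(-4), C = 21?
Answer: 4161927169/3136 ≈ 1.3271e+6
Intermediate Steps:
P = -20
X = -1152 (X = (-20 - 16)*(21 + 11) = -36*32 = -1152)
w = -1/56 (w = 1/(-56) = -1/56 ≈ -0.017857)
(X + w)² = (-1152 - 1/56)² = (-64513/56)² = 4161927169/3136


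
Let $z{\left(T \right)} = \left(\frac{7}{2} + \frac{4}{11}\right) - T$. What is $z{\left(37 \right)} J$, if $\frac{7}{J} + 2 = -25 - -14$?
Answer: $\frac{5103}{286} \approx 17.843$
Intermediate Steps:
$J = - \frac{7}{13}$ ($J = \frac{7}{-2 - 11} = \frac{7}{-13} = 7 \left(- \frac{1}{13}\right) = - \frac{7}{13} \approx -0.53846$)
$z{\left(T \right)} = \frac{85}{22} - T$ ($z{\left(T \right)} = \left(7 \cdot \frac{1}{2} + 4 \cdot \frac{1}{11}\right) - T = \left(\frac{7}{2} + \frac{4}{11}\right) - T = \frac{85}{22} - T$)
$z{\left(37 \right)} J = \left(\frac{85}{22} - 37\right) \left(- \frac{7}{13}\right) = \left(- \frac{729}{22}\right) \left(- \frac{7}{13}\right) = \frac{5103}{286}$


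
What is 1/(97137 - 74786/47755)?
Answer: 47755/4638702649 ≈ 1.0295e-5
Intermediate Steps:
1/(97137 - 74786/47755) = 1/(4638702649/47755) = 47755/4638702649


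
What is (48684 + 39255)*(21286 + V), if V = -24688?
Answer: -299168478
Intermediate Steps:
(48684 + 39255)*(21286 + V) = (48684 + 39255)*(21286 - 24688) = 87939*(-3402) = -299168478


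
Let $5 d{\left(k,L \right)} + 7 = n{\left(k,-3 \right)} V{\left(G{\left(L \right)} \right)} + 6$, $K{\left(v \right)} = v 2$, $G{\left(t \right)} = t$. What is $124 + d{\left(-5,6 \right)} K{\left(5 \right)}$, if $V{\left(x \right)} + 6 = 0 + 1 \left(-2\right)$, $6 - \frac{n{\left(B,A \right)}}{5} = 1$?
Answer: $-278$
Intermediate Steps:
$n{\left(B,A \right)} = 25$ ($n{\left(B,A \right)} = 30 - 5 = 25$)
$V{\left(x \right)} = -8$ ($V{\left(x \right)} = -6 + \left(0 + 1 \left(-2\right)\right) = -6 + \left(0 - 2\right) = -6 - 2 = -8$)
$K{\left(v \right)} = 2 v$
$d{\left(k,L \right)} = - \frac{201}{5}$ ($d{\left(k,L \right)} = - \frac{7}{5} + \frac{25 \left(-8\right) + 6}{5} = - \frac{7}{5} + \frac{-200 + 6}{5} = - \frac{7}{5} + \frac{1}{5} \left(-194\right) = - \frac{7}{5} - \frac{194}{5} = - \frac{201}{5}$)
$124 + d{\left(-5,6 \right)} K{\left(5 \right)} = 124 - \frac{201 \cdot 2 \cdot 5}{5} = 124 - 402 = -278$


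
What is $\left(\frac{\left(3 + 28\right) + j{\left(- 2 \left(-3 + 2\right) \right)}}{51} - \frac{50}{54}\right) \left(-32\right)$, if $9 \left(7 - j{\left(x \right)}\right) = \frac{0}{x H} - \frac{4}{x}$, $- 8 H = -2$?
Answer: $\frac{96}{17} \approx 5.6471$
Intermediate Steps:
$H = \frac{1}{4}$ ($H = \left(- \frac{1}{8}\right) \left(-2\right) = \frac{1}{4} \approx 0.25$)
$j{\left(x \right)} = 7 + \frac{4}{9 x}$ ($j{\left(x \right)} = 7 - \frac{\frac{0}{x \frac{1}{4}} - \frac{4}{x}}{9} = 7 - \frac{\frac{0}{\frac{1}{4} x} - \frac{4}{x}}{9} = 7 - \frac{0 \frac{4}{x} - \frac{4}{x}}{9} = 7 - \frac{0 - \frac{4}{x}}{9} = 7 - \frac{\left(-4\right) \frac{1}{x}}{9} = 7 + \frac{4}{9 x}$)
$\left(\frac{\left(3 + 28\right) + j{\left(- 2 \left(-3 + 2\right) \right)}}{51} - \frac{50}{54}\right) \left(-32\right) = \left(\frac{\left(3 + 28\right) + \left(7 + \frac{4}{9 \left(- 2 \left(-3 + 2\right)\right)}\right)}{51} - \frac{50}{54}\right) \left(-32\right) = \left(\left(31 + \left(7 + \frac{4}{9 \left(\left(-2\right) \left(-1\right)\right)}\right)\right) \frac{1}{51} - \frac{25}{27}\right) \left(-32\right) = \left(\left(31 + \left(7 + \frac{4}{9 \cdot 2}\right)\right) \frac{1}{51} - \frac{25}{27}\right) \left(-32\right) = \left(\left(31 + \left(7 + \frac{4}{9} \cdot \frac{1}{2}\right)\right) \frac{1}{51} - \frac{25}{27}\right) \left(-32\right) = \left(\left(31 + \left(7 + \frac{2}{9}\right)\right) \frac{1}{51} - \frac{25}{27}\right) \left(-32\right) = \left(\left(31 + \frac{65}{9}\right) \frac{1}{51} - \frac{25}{27}\right) \left(-32\right) = \left(\frac{344}{9} \cdot \frac{1}{51} - \frac{25}{27}\right) \left(-32\right) = \left(\frac{344}{459} - \frac{25}{27}\right) \left(-32\right) = \left(- \frac{3}{17}\right) \left(-32\right) = \frac{96}{17}$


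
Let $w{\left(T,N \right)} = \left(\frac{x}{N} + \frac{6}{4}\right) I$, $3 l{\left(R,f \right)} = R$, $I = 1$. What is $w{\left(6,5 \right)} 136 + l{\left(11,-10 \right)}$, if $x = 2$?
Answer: $\frac{3931}{15} \approx 262.07$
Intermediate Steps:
$l{\left(R,f \right)} = \frac{R}{3}$
$w{\left(T,N \right)} = \frac{3}{2} + \frac{2}{N}$ ($w{\left(T,N \right)} = \left(\frac{2}{N} + \frac{6}{4}\right) 1 = \left(\frac{2}{N} + 6 \cdot \frac{1}{4}\right) 1 = \left(\frac{2}{N} + \frac{3}{2}\right) 1 = \left(\frac{3}{2} + \frac{2}{N}\right) 1 = \frac{3}{2} + \frac{2}{N}$)
$w{\left(6,5 \right)} 136 + l{\left(11,-10 \right)} = \left(\frac{3}{2} + \frac{2}{5}\right) 136 + \frac{1}{3} \cdot 11 = \left(\frac{3}{2} + 2 \cdot \frac{1}{5}\right) 136 + \frac{11}{3} = \left(\frac{3}{2} + \frac{2}{5}\right) 136 + \frac{11}{3} = \frac{19}{10} \cdot 136 + \frac{11}{3} = \frac{1292}{5} + \frac{11}{3} = \frac{3931}{15}$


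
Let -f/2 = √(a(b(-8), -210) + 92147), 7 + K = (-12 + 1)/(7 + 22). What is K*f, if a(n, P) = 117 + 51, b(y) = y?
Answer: 428*√92315/29 ≈ 4484.2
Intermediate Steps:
a(n, P) = 168
K = -214/29 (K = -7 + (-12 + 1)/(7 + 22) = -7 - 11/29 = -214/29 ≈ -7.3793)
f = -2*√92315 (f = -2*√(168 + 92147) = -2*√92315 ≈ -607.67)
K*f = -(-428)*√92315/29 = 428*√92315/29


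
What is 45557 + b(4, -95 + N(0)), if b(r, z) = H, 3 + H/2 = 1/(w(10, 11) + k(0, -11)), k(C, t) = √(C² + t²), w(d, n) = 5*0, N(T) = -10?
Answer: 501063/11 ≈ 45551.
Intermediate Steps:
w(d, n) = 0
H = -64/11 (H = -6 + 2/(0 + √(0² + (-11)²)) = -6 + 2/(0 + √(0 + 121)) = -6 + 2/(0 + √121) = -6 + 2/(0 + 11) = -6 + 2/11 = -64/11 ≈ -5.8182)
b(r, z) = -64/11
45557 + b(4, -95 + N(0)) = 45557 - 64/11 = 501063/11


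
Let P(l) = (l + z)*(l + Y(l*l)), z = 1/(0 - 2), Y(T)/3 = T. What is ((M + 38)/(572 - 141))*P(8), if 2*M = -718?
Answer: -481500/431 ≈ -1117.2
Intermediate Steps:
M = -359 (M = (1/2)*(-718) = -359)
Y(T) = 3*T
z = -1/2 (z = 1/(-2) = -1/2 ≈ -0.50000)
P(l) = (-1/2 + l)*(l + 3*l**2) (P(l) = (l - 1/2)*(l + 3*(l*l)) = (-1/2 + l)*(l + 3*l**2))
((M + 38)/(572 - 141))*P(8) = ((-359 + 38)/(572 - 141))*((1/2)*8*(-1 - 1*8 + 6*8**2)) = (-321/431)*((1/2)*8*(-1 - 8 + 6*64)) = (-321*1/431)*((1/2)*8*(-1 - 8 + 384)) = -321*8*375/862 = -321/431*1500 = -481500/431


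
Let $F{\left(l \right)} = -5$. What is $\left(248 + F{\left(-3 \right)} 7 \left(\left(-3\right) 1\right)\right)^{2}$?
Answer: $124609$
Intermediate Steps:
$\left(248 + F{\left(-3 \right)} 7 \left(\left(-3\right) 1\right)\right)^{2} = \left(248 + \left(-5\right) 7 \left(\left(-3\right) 1\right)\right)^{2} = \left(248 - -105\right)^{2} = \left(248 + 105\right)^{2} = 353^{2} = 124609$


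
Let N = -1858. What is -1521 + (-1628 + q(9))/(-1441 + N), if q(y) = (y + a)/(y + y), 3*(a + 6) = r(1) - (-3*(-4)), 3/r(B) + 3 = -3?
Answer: -541744301/356292 ≈ -1520.5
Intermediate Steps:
r(B) = -½ (r(B) = 3/(-3 - 3) = 3/(-6) = 3*(-⅙) = -½)
a = -61/6 (a = -6 + (-½ - (-3*(-4)))/3 = -6 + (-½ - 12)/3 = -6 + (⅓)*(-25/2) = -6 - 25/6 = -61/6 ≈ -10.167)
q(y) = (-61/6 + y)/(2*y) (q(y) = (y - 61/6)/(y + y) = (-61/6 + y)/((2*y)) = (-61/6 + y)*(1/(2*y)) = (-61/6 + y)/(2*y))
-1521 + (-1628 + q(9))/(-1441 + N) = -1521 + (-1628 + (1/12)*(-61 + 6*9)/9)/(-1441 - 1858) = -1521 + (-1628 + (1/12)*(⅑)*(-61 + 54))/(-3299) = -1521 + (-1628 + (1/12)*(⅑)*(-7))*(-1/3299) = -1521 + (-1628 - 7/108)*(-1/3299) = -1521 - 175831/108*(-1/3299) = -1521 + 175831/356292 = -541744301/356292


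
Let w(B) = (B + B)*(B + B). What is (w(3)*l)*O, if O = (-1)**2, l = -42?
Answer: -1512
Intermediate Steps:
w(B) = 4*B**2 (w(B) = (2*B)*(2*B) = 4*B**2)
O = 1
(w(3)*l)*O = ((4*3**2)*(-42))*1 = ((4*9)*(-42))*1 = (36*(-42))*1 = -1512*1 = -1512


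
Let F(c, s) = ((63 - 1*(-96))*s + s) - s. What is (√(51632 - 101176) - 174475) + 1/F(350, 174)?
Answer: -4827025349/27666 + 2*I*√12386 ≈ -1.7448e+5 + 222.58*I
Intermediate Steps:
F(c, s) = 159*s (F(c, s) = ((63 + 96)*s + s) - s = (159*s + s) - s = 160*s - s = 159*s)
(√(51632 - 101176) - 174475) + 1/F(350, 174) = (√(51632 - 101176) - 174475) + 1/(159*174) = (√(-49544) - 174475) + 1/27666 = (2*I*√12386 - 174475) + 1/27666 = (-174475 + 2*I*√12386) + 1/27666 = -4827025349/27666 + 2*I*√12386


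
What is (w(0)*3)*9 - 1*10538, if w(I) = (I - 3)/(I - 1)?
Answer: -10457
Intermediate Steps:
w(I) = (-3 + I)/(-1 + I)
(w(0)*3)*9 - 1*10538 = (((-3 + 0)/(-1 + 0))*3)*9 - 1*10538 = ((-3/(-1))*3)*9 - 10538 = (-1*(-3)*3)*9 - 10538 = (3*3)*9 - 10538 = 9*9 - 10538 = 81 - 10538 = -10457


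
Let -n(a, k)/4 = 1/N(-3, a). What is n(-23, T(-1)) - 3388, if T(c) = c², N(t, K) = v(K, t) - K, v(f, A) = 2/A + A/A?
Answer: -118586/35 ≈ -3388.2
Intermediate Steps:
v(f, A) = 1 + 2/A (v(f, A) = 2/A + 1 = 1 + 2/A)
N(t, K) = -K + (2 + t)/t (N(t, K) = (2 + t)/t - K = -K + (2 + t)/t)
n(a, k) = -4/(⅓ - a) (n(a, k) = -4/(1 - a + 2/(-3)) = -4/(1 - a + 2*(-⅓)) = -4/(1 - a - ⅔) = -4/(⅓ - a))
n(-23, T(-1)) - 3388 = 12/(-1 + 3*(-23)) - 3388 = 12/(-1 - 69) - 3388 = 12/(-70) - 3388 = 12*(-1/70) - 3388 = -6/35 - 3388 = -118586/35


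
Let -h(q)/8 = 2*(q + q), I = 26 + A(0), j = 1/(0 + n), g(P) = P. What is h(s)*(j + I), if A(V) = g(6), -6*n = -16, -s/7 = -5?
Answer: -36260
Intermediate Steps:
s = 35 (s = -7*(-5) = 35)
n = 8/3 (n = -1/6*(-16) = 8/3 ≈ 2.6667)
A(V) = 6
j = 3/8 (j = 1/(0 + 8/3) = 1/(8/3) = 3/8 ≈ 0.37500)
I = 32 (I = 26 + 6 = 32)
h(q) = -32*q (h(q) = -16*(q + q) = -16*2*q = -32*q)
h(s)*(j + I) = (-32*35)*(3/8 + 32) = -1120*259/8 = -36260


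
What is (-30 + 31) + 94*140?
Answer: 13161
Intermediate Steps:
(-30 + 31) + 94*140 = 1 + 13160 = 13161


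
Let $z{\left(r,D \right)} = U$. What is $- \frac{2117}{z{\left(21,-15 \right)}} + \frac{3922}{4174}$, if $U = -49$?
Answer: $\frac{4514268}{102263} \approx 44.144$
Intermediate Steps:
$z{\left(r,D \right)} = -49$
$- \frac{2117}{z{\left(21,-15 \right)}} + \frac{3922}{4174} = - \frac{2117}{-49} + \frac{3922}{4174} = \left(-2117\right) \left(- \frac{1}{49}\right) + 3922 \cdot \frac{1}{4174} = \frac{2117}{49} + \frac{1961}{2087} = \frac{4514268}{102263}$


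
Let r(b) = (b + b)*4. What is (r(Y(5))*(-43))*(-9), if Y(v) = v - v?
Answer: 0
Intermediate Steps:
Y(v) = 0
r(b) = 8*b (r(b) = (2*b)*4 = 8*b)
(r(Y(5))*(-43))*(-9) = ((8*0)*(-43))*(-9) = (0*(-43))*(-9) = 0*(-9) = 0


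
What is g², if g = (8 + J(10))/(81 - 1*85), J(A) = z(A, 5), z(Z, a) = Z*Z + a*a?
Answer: 17689/16 ≈ 1105.6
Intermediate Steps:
z(Z, a) = Z² + a²
J(A) = 25 + A² (J(A) = A² + 5² = A² + 25 = 25 + A²)
g = -133/4 (g = (8 + (25 + 10²))/(81 - 1*85) = (8 + (25 + 100))/(81 - 85) = (8 + 125)/(-4) = 133*(-¼) = -133/4 ≈ -33.250)
g² = (-133/4)² = 17689/16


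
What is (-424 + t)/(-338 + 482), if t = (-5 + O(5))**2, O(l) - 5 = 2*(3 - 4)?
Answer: -35/12 ≈ -2.9167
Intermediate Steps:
O(l) = 3 (O(l) = 5 + 2*(3 - 4) = 5 + 2*(-1) = 5 - 2 = 3)
t = 4 (t = (-5 + 3)**2 = (-2)**2 = 4)
(-424 + t)/(-338 + 482) = (-424 + 4)/(-338 + 482) = -420/144 = -420*1/144 = -35/12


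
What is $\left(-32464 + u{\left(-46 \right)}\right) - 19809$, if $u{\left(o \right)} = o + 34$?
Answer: $-52285$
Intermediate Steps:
$u{\left(o \right)} = 34 + o$
$\left(-32464 + u{\left(-46 \right)}\right) - 19809 = \left(-32464 + \left(34 - 46\right)\right) - 19809 = \left(-32464 - 12\right) - 19809 = -32476 - 19809 = -52285$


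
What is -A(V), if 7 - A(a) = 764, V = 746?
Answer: 757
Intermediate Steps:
A(a) = -757 (A(a) = 7 - 1*764 = 7 - 764 = -757)
-A(V) = -1*(-757) = 757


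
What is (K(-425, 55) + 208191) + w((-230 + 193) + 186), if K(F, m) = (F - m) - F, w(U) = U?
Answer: 208285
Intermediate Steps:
K(F, m) = -m
(K(-425, 55) + 208191) + w((-230 + 193) + 186) = (-1*55 + 208191) + ((-230 + 193) + 186) = (-55 + 208191) + (-37 + 186) = 208136 + 149 = 208285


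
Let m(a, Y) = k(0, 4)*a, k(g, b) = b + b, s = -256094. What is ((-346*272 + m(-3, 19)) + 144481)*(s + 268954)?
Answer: 647436700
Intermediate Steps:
k(g, b) = 2*b
m(a, Y) = 8*a (m(a, Y) = (2*4)*a = 8*a)
((-346*272 + m(-3, 19)) + 144481)*(s + 268954) = ((-346*272 + 8*(-3)) + 144481)*(-256094 + 268954) = ((-94112 - 24) + 144481)*12860 = (-94136 + 144481)*12860 = 50345*12860 = 647436700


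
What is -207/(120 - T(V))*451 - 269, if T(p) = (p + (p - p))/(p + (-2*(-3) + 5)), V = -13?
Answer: -247777/227 ≈ -1091.5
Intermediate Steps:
T(p) = p/(11 + p) (T(p) = (p + 0)/(p + (6 + 5)) = p/(p + 11) = p/(11 + p))
-207/(120 - T(V))*451 - 269 = -207/(120 - (-13)/(11 - 13))*451 - 269 = -207/(120 - (-13)/(-2))*451 - 269 = -207/(120 - (-13)*(-1)/2)*451 - 269 = -207/(120 - 1*13/2)*451 - 269 = -207/(120 - 13/2)*451 - 269 = -207/227/2*451 - 269 = -207*2/227*451 - 269 = -414/227*451 - 269 = -186714/227 - 269 = -247777/227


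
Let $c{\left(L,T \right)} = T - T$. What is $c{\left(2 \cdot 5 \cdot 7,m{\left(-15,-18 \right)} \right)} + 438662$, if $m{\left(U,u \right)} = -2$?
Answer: $438662$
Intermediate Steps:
$c{\left(L,T \right)} = 0$
$c{\left(2 \cdot 5 \cdot 7,m{\left(-15,-18 \right)} \right)} + 438662 = 0 + 438662 = 438662$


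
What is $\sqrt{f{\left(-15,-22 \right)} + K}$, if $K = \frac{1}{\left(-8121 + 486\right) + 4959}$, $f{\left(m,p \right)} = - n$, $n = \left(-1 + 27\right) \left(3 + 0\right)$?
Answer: $\frac{i \sqrt{139639701}}{1338} \approx 8.8318 i$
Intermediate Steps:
$n = 78$ ($n = 26 \cdot 3 = 78$)
$f{\left(m,p \right)} = -78$ ($f{\left(m,p \right)} = \left(-1\right) 78 = -78$)
$K = - \frac{1}{2676}$ ($K = \frac{1}{-7635 + 4959} = \frac{1}{-2676} = - \frac{1}{2676} \approx -0.00037369$)
$\sqrt{f{\left(-15,-22 \right)} + K} = \sqrt{-78 - \frac{1}{2676}} = \sqrt{- \frac{208729}{2676}} = \frac{i \sqrt{139639701}}{1338}$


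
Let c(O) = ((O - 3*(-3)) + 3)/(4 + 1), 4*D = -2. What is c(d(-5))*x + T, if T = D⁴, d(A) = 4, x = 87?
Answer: 22277/80 ≈ 278.46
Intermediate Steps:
D = -½ (D = (¼)*(-2) = -½ ≈ -0.50000)
T = 1/16 (T = (-½)⁴ = 1/16 ≈ 0.062500)
c(O) = 12/5 + O/5 (c(O) = ((O + 9) + 3)/5 = ((9 + O) + 3)*(⅕) = (12 + O)*(⅕) = 12/5 + O/5)
c(d(-5))*x + T = (12/5 + (⅕)*4)*87 + 1/16 = (12/5 + ⅘)*87 + 1/16 = (16/5)*87 + 1/16 = 1392/5 + 1/16 = 22277/80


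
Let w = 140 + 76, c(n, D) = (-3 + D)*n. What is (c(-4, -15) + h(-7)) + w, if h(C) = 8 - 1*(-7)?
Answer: 303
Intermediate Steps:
h(C) = 15 (h(C) = 8 + 7 = 15)
c(n, D) = n*(-3 + D)
w = 216
(c(-4, -15) + h(-7)) + w = (-4*(-3 - 15) + 15) + 216 = (-4*(-18) + 15) + 216 = (72 + 15) + 216 = 87 + 216 = 303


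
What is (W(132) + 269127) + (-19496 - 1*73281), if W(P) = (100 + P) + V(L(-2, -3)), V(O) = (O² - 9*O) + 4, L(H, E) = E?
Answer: 176622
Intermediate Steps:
V(O) = 4 + O² - 9*O
W(P) = 140 + P (W(P) = (100 + P) + (4 + (-3)² - 9*(-3)) = (100 + P) + (4 + 9 + 27) = (100 + P) + 40 = 140 + P)
(W(132) + 269127) + (-19496 - 1*73281) = ((140 + 132) + 269127) + (-19496 - 1*73281) = (272 + 269127) + (-19496 - 73281) = 269399 - 92777 = 176622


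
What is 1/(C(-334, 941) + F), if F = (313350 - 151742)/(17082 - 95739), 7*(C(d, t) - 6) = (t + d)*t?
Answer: 550599/44930028197 ≈ 1.2255e-5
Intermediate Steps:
C(d, t) = 6 + t*(d + t)/7 (C(d, t) = 6 + ((t + d)*t)/7 = 6 + ((d + t)*t)/7 = 6 + (t*(d + t))/7 = 6 + t*(d + t)/7)
F = -161608/78657 (F = 161608/(-78657) = 161608*(-1/78657) = -161608/78657 ≈ -2.0546)
1/(C(-334, 941) + F) = 1/((6 + (⅐)*941² + (⅐)*(-334)*941) - 161608/78657) = 1/((6 + (⅐)*885481 - 314294/7) - 161608/78657) = 1/((6 + 885481/7 - 314294/7) - 161608/78657) = 1/(571229/7 - 161608/78657) = 1/(44930028197/550599) = 550599/44930028197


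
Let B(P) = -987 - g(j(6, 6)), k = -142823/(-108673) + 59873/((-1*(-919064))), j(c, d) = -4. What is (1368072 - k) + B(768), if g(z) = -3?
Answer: 136541114757270135/99877442072 ≈ 1.3671e+6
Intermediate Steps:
k = 137770056201/99877442072 (k = -142823*(-1/108673) + 59873/919064 = 142823/108673 + 59873*(1/919064) = 142823/108673 + 59873/919064 = 137770056201/99877442072 ≈ 1.3794)
B(P) = -984 (B(P) = -987 - 1*(-3) = -987 + 3 = -984)
(1368072 - k) + B(768) = (1368072 - 1*137770056201/99877442072) - 984 = (1368072 - 137770056201/99877442072) - 984 = 136639394160268983/99877442072 - 984 = 136541114757270135/99877442072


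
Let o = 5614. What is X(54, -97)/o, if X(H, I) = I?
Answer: -97/5614 ≈ -0.017278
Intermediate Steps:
X(54, -97)/o = -97/5614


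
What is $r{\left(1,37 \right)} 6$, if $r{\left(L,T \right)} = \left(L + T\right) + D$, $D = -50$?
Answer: $-72$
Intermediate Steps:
$r{\left(L,T \right)} = -50 + L + T$ ($r{\left(L,T \right)} = \left(L + T\right) - 50 = -50 + L + T$)
$r{\left(1,37 \right)} 6 = \left(-50 + 1 + 37\right) 6 = \left(-12\right) 6 = -72$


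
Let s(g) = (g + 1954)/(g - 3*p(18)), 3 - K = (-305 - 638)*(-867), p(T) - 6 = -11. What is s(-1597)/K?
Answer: 17/61590876 ≈ 2.7601e-7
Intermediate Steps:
p(T) = -5 (p(T) = 6 - 11 = -5)
K = -817578 (K = 3 - (-305 - 638)*(-867) = 3 - (-943)*(-867) = 3 - 1*817581 = 3 - 817581 = -817578)
s(g) = (1954 + g)/(15 + g) (s(g) = (g + 1954)/(g - 3*(-5)) = (1954 + g)/(g + 15) = (1954 + g)/(15 + g))
s(-1597)/K = ((1954 - 1597)/(15 - 1597))/(-817578) = (357/(-1582))*(-1/817578) = -1/1582*357*(-1/817578) = -51/226*(-1/817578) = 17/61590876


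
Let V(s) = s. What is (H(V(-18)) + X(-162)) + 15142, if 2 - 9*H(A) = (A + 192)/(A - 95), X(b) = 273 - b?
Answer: 15842209/1017 ≈ 15577.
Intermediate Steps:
H(A) = 2/9 - (192 + A)/(9*(-95 + A)) (H(A) = 2/9 - (A + 192)/(9*(A - 95)) = 2/9 - (192 + A)/(9*(-95 + A)))
(H(V(-18)) + X(-162)) + 15142 = ((-382 - 18)/(9*(-95 - 18)) + (273 - 1*(-162))) + 15142 = ((1/9)*(-400)/(-113) + (273 + 162)) + 15142 = ((1/9)*(-1/113)*(-400) + 435) + 15142 = (400/1017 + 435) + 15142 = 442795/1017 + 15142 = 15842209/1017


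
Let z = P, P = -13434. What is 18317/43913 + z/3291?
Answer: -176548665/48172561 ≈ -3.6649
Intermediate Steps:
z = -13434
18317/43913 + z/3291 = 18317/43913 - 13434/3291 = 18317*(1/43913) - 13434*1/3291 = 18317/43913 - 4478/1097 = -176548665/48172561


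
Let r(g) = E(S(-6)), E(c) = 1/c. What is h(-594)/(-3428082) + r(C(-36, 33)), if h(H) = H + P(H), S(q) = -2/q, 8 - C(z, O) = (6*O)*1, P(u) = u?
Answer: 190471/63483 ≈ 3.0003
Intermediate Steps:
C(z, O) = 8 - 6*O
r(g) = 3 (r(g) = 1/(-2/(-6)) = 1/(-2*(-⅙)) = 1/(⅓) = 3)
h(H) = 2*H (h(H) = H + H = 2*H)
h(-594)/(-3428082) + r(C(-36, 33)) = (2*(-594))/(-3428082) + 3 = -1188*(-1/3428082) + 3 = 22/63483 + 3 = 190471/63483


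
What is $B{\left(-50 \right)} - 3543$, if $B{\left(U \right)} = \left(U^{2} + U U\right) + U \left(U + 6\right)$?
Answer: $3657$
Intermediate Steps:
$B{\left(U \right)} = 2 U^{2} + U \left(6 + U\right)$ ($B{\left(U \right)} = \left(U^{2} + U^{2}\right) + U \left(6 + U\right) = 2 U^{2} + U \left(6 + U\right)$)
$B{\left(-50 \right)} - 3543 = 3 \left(-50\right) \left(2 - 50\right) - 3543 = 3 \left(-50\right) \left(-48\right) - 3543 = 7200 - 3543 = 3657$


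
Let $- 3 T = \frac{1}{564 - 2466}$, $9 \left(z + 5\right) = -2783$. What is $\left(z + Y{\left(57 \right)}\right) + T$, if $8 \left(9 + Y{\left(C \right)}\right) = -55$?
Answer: $- \frac{7534135}{22824} \approx -330.1$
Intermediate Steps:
$z = - \frac{2828}{9}$ ($z = -5 + \frac{1}{9} \left(-2783\right) = -5 - \frac{2783}{9} = - \frac{2828}{9} \approx -314.22$)
$Y{\left(C \right)} = - \frac{127}{8}$ ($Y{\left(C \right)} = -9 + \frac{1}{8} \left(-55\right) = -9 - \frac{55}{8} = - \frac{127}{8}$)
$T = \frac{1}{5706}$ ($T = - \frac{1}{3 \left(564 - 2466\right)} = - \frac{1}{3 \left(-1902\right)} = \left(- \frac{1}{3}\right) \left(- \frac{1}{1902}\right) = \frac{1}{5706} \approx 0.00017525$)
$\left(z + Y{\left(57 \right)}\right) + T = \left(- \frac{2828}{9} - \frac{127}{8}\right) + \frac{1}{5706} = - \frac{23767}{72} + \frac{1}{5706} = - \frac{7534135}{22824}$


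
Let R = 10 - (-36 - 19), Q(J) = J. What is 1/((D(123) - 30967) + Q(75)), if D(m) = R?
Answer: -1/30827 ≈ -3.2439e-5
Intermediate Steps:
R = 65 (R = 10 - 1*(-55) = 10 + 55 = 65)
D(m) = 65
1/((D(123) - 30967) + Q(75)) = 1/((65 - 30967) + 75) = 1/(-30902 + 75) = 1/(-30827) = -1/30827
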